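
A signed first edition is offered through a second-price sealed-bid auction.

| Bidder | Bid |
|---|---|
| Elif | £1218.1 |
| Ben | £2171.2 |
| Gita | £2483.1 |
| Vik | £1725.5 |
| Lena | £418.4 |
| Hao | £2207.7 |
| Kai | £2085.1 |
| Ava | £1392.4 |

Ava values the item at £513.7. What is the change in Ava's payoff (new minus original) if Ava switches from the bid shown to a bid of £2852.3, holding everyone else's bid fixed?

−£1969.4

The highest bid among the other bidders is £2483.1; Ava's bid doesn't change that.
Original bid £1392.4: Ava is not highest (top rival bid is £2483.1); payoff £0.
Alternative bid £2852.3: Ava is highest, pays the top rival bid £2483.1; payoff £513.7 − £2483.1 = −£1969.4.
Change in payoff = −£1969.4 − (£0) = −£1969.4.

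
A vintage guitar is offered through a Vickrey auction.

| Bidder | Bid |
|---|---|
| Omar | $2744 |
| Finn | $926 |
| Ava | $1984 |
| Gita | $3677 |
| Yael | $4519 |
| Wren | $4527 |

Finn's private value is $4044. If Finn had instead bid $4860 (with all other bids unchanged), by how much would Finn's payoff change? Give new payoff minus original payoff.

The highest bid among the other bidders is $4527; Finn's bid doesn't change that.
Original bid $926: Finn is not highest (top rival bid is $4527); payoff $0.
Alternative bid $4860: Finn is highest, pays the top rival bid $4527; payoff $4044 − $4527 = −$483.
Change in payoff = −$483 − ($0) = −$483.

−$483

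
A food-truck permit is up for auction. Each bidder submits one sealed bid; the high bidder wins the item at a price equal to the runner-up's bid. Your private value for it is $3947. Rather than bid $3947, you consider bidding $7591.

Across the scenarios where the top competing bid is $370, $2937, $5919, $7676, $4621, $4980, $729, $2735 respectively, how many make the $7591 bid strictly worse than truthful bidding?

The deviation hurts exactly when the highest competing bid lies strictly between $3947 and $7591 — overbidding then wins at a price above your value.
$370: below both → same outcome either way.
$2937: below both → same outcome either way.
$5919: inside the interval → strictly worse (loss $1972).
$7676: above both → same outcome either way.
$4621: inside the interval → strictly worse (loss $674).
$4980: inside the interval → strictly worse (loss $1033).
$729: below both → same outcome either way.
$2735: below both → same outcome either way.
Count: 3.

3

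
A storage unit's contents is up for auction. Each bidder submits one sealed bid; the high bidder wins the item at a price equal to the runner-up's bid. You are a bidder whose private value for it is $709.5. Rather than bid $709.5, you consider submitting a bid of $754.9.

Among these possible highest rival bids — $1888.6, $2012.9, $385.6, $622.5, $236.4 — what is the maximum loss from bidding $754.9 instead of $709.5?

$1888.6: same outcome either way → loss $0.
$2012.9: same outcome either way → loss $0.
$385.6: same outcome either way → loss $0.
$622.5: same outcome either way → loss $0.
$236.4: same outcome either way → loss $0.
Maximum loss: $0.

$0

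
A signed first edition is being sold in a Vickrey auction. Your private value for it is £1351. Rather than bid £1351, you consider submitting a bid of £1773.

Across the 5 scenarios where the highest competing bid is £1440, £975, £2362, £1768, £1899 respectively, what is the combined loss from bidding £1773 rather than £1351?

£506

The deviation costs you only when the competing bid falls strictly between £1351 and £1773; elsewhere both bids give the same outcome.
£1440: truthful payoff £0, deviation payoff −£89 → loss £89.
£975: outcomes coincide → loss £0.
£2362: outcomes coincide → loss £0.
£1768: truthful payoff £0, deviation payoff −£417 → loss £417.
£1899: outcomes coincide → loss £0.
Total loss = £89 + £417 = £506.
In a second-price auction your bid sets only whether you win, not what you pay, so bidding your true value is weakly dominant.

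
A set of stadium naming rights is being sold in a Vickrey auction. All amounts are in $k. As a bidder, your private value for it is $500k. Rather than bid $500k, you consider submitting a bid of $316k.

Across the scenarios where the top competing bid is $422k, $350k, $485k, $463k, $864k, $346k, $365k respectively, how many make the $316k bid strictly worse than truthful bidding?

The deviation hurts exactly when the highest competing bid lies strictly between $316k and $500k — underbidding then forfeits a profitable win.
$422k: inside the interval → strictly worse (loss $78k).
$350k: inside the interval → strictly worse (loss $150k).
$485k: inside the interval → strictly worse (loss $15k).
$463k: inside the interval → strictly worse (loss $37k).
$864k: above both → same outcome either way.
$346k: inside the interval → strictly worse (loss $154k).
$365k: inside the interval → strictly worse (loss $135k).
Count: 6.

6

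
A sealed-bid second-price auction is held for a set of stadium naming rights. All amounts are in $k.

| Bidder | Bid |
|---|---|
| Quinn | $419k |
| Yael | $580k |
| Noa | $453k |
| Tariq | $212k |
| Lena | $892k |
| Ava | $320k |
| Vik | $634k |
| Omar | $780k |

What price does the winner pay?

Highest bid: Lena at $892k, so Lena wins.
Second-highest bid: Omar at $780k — that is the price the winner pays.

$780k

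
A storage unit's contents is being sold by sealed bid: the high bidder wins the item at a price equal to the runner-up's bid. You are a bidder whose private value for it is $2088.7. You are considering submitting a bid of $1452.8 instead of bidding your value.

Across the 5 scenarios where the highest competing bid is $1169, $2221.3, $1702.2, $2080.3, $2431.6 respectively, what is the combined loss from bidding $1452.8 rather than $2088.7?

The deviation costs you only when the competing bid falls strictly between $1452.8 and $2088.7; elsewhere both bids give the same outcome.
$1169: outcomes coincide → loss $0.
$2221.3: outcomes coincide → loss $0.
$1702.2: truthful payoff $386.5, deviation payoff $0 → loss $386.5.
$2080.3: truthful payoff $8.4, deviation payoff $0 → loss $8.4.
$2431.6: outcomes coincide → loss $0.
Total loss = $386.5 + $8.4 = $394.9.
Truthful bidding weakly dominates here: raising your bid can only win items priced above your value, and lowering it can only forfeit items priced below.

$394.9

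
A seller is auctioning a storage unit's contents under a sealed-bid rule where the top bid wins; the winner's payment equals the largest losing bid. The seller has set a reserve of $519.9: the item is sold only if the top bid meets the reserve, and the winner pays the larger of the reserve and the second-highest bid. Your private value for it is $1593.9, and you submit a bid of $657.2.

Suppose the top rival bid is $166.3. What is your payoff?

Your bid $657.2 is the highest and exceeds the reserve.
Price = max(second-highest bid, reserve) = max($166.3, $519.9) = $519.9.
Payoff = $1593.9 − $519.9 = $1074.

$1074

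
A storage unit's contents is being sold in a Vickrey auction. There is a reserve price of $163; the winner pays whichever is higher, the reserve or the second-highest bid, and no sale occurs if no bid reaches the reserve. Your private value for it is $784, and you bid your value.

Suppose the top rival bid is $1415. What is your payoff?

Your bid $784 is below the highest competing bid $1415, so you lose. Payoff $0.

$0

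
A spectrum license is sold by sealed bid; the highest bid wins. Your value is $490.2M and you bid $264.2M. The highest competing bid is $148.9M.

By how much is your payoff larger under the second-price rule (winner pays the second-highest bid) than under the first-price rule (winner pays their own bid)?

$115.3M

You have the highest bid, so you win under either rule.
Second-price: pay $148.9M → payoff $341.3M.
First-price: pay your own bid $264.2M → payoff $226M.
Difference = $341.3M − ($226M) = $115.3M.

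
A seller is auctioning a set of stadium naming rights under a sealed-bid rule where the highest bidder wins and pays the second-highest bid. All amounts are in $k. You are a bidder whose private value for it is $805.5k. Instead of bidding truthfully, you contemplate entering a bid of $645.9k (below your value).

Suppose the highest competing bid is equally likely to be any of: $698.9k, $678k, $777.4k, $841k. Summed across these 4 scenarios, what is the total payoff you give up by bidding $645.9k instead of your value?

$262.2k

The deviation costs you only when the competing bid falls strictly between $645.9k and $805.5k; elsewhere both bids give the same outcome.
$698.9k: truthful payoff $106.6k, deviation payoff $0k → loss $106.6k.
$678k: truthful payoff $127.5k, deviation payoff $0k → loss $127.5k.
$777.4k: truthful payoff $28.1k, deviation payoff $0k → loss $28.1k.
$841k: outcomes coincide → loss $0k.
Total loss = $106.6k + $127.5k + $28.1k = $262.2k.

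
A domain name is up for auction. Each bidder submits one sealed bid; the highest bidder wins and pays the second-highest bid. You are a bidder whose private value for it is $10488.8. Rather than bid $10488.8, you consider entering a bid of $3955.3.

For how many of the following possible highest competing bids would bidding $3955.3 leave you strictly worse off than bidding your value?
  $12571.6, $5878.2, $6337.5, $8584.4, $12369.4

3

The deviation hurts exactly when the highest competing bid lies strictly between $3955.3 and $10488.8 — underbidding then forfeits a profitable win.
$12571.6: above both → same outcome either way.
$5878.2: inside the interval → strictly worse (loss $4610.6).
$6337.5: inside the interval → strictly worse (loss $4151.3).
$8584.4: inside the interval → strictly worse (loss $1904.4).
$12369.4: above both → same outcome either way.
Count: 3.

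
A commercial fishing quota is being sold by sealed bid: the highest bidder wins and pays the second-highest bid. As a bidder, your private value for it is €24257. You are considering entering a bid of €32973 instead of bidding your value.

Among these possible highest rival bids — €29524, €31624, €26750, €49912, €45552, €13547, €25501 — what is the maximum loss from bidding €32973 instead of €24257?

€7367

€29524: truthful gives €0, deviation gives −€5267 → loss €5267.
€31624: truthful gives €0, deviation gives −€7367 → loss €7367.
€26750: truthful gives €0, deviation gives −€2493 → loss €2493.
€49912: same outcome either way → loss €0.
€45552: same outcome either way → loss €0.
€13547: same outcome either way → loss €0.
€25501: truthful gives €0, deviation gives −€1244 → loss €1244.
Maximum loss: €7367.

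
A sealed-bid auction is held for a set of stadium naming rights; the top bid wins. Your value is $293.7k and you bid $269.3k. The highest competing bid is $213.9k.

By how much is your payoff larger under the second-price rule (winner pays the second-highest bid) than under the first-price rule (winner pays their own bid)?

$55.4k

You have the highest bid, so you win under either rule.
Second-price: pay $213.9k → payoff $79.8k.
First-price: pay your own bid $269.3k → payoff $24.4k.
Difference = $79.8k − ($24.4k) = $55.4k.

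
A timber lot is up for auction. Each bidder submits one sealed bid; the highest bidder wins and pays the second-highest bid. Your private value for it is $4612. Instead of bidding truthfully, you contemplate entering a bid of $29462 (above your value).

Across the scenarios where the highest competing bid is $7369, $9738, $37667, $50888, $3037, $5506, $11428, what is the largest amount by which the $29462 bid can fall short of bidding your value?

$6816

$7369: truthful gives $0, deviation gives −$2757 → loss $2757.
$9738: truthful gives $0, deviation gives −$5126 → loss $5126.
$37667: same outcome either way → loss $0.
$50888: same outcome either way → loss $0.
$3037: same outcome either way → loss $0.
$5506: truthful gives $0, deviation gives −$894 → loss $894.
$11428: truthful gives $0, deviation gives −$6816 → loss $6816.
Maximum loss: $6816.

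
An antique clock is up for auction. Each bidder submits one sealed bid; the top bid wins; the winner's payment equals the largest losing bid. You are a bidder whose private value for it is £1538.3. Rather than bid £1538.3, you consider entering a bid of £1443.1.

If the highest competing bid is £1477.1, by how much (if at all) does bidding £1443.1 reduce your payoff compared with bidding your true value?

£61.2

Bidding your value £1538.3: you win (since £1538.3 > £1477.1) and pay £1477.1. Payoff £61.2.
Bidding £1443.1: you lose. Payoff £0.
The competing bid £1477.1 lies between your shaded bid and your value, so underbidding forfeits an item you could have won at a profitable price.
Loss from deviating = £61.2 − (£0) = £61.2.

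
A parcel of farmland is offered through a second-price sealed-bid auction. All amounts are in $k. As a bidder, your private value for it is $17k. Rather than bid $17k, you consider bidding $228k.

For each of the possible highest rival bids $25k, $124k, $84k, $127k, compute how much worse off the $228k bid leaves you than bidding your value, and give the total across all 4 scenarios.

$292k

The deviation costs you only when the competing bid falls strictly between $17k and $228k; elsewhere both bids give the same outcome.
$25k: truthful payoff $0k, deviation payoff −$8k → loss $8k.
$124k: truthful payoff $0k, deviation payoff −$107k → loss $107k.
$84k: truthful payoff $0k, deviation payoff −$67k → loss $67k.
$127k: truthful payoff $0k, deviation payoff −$110k → loss $110k.
Total loss = $8k + $107k + $67k + $110k = $292k.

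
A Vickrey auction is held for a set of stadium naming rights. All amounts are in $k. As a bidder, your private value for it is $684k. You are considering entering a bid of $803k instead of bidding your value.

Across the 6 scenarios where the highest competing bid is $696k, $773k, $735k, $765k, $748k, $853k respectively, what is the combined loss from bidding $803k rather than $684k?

The deviation costs you only when the competing bid falls strictly between $684k and $803k; elsewhere both bids give the same outcome.
$696k: truthful payoff $0k, deviation payoff −$12k → loss $12k.
$773k: truthful payoff $0k, deviation payoff −$89k → loss $89k.
$735k: truthful payoff $0k, deviation payoff −$51k → loss $51k.
$765k: truthful payoff $0k, deviation payoff −$81k → loss $81k.
$748k: truthful payoff $0k, deviation payoff −$64k → loss $64k.
$853k: outcomes coincide → loss $0k.
Total loss = $12k + $89k + $51k + $81k + $64k = $297k.

$297k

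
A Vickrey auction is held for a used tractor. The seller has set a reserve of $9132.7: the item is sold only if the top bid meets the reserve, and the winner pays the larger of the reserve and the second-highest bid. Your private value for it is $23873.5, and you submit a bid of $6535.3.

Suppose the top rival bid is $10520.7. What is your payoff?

Your bid $6535.3 is below the highest competing bid $10520.7, so you lose. Payoff $0.

$0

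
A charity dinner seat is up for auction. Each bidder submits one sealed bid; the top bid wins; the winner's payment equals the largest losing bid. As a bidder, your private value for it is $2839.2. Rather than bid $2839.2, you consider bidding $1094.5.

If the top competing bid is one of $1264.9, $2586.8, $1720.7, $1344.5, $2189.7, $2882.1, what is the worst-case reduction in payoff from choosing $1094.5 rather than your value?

$1574.3

$1264.9: truthful gives $1574.3, deviation gives $0 → loss $1574.3.
$2586.8: truthful gives $252.4, deviation gives $0 → loss $252.4.
$1720.7: truthful gives $1118.5, deviation gives $0 → loss $1118.5.
$1344.5: truthful gives $1494.7, deviation gives $0 → loss $1494.7.
$2189.7: truthful gives $649.5, deviation gives $0 → loss $649.5.
$2882.1: same outcome either way → loss $0.
Maximum loss: $1574.3.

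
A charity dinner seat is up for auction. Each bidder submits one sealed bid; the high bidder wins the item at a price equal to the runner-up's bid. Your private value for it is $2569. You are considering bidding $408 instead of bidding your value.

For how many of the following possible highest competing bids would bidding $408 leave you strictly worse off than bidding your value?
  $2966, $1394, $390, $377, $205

1

The deviation hurts exactly when the highest competing bid lies strictly between $408 and $2569 — underbidding then forfeits a profitable win.
$2966: above both → same outcome either way.
$1394: inside the interval → strictly worse (loss $1175).
$390: below both → same outcome either way.
$377: below both → same outcome either way.
$205: below both → same outcome either way.
Count: 1.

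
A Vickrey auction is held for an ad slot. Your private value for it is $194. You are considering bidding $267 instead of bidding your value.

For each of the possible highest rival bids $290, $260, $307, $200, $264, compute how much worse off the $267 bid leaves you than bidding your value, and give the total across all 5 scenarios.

The deviation costs you only when the competing bid falls strictly between $194 and $267; elsewhere both bids give the same outcome.
$290: outcomes coincide → loss $0.
$260: truthful payoff $0, deviation payoff −$66 → loss $66.
$307: outcomes coincide → loss $0.
$200: truthful payoff $0, deviation payoff −$6 → loss $6.
$264: truthful payoff $0, deviation payoff −$70 → loss $70.
Total loss = $66 + $6 + $70 = $142.

$142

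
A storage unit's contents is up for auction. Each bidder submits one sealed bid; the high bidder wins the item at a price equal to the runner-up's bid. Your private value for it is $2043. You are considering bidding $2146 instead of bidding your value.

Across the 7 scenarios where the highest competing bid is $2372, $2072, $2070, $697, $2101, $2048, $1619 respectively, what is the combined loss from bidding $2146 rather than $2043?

$119

The deviation costs you only when the competing bid falls strictly between $2043 and $2146; elsewhere both bids give the same outcome.
$2372: outcomes coincide → loss $0.
$2072: truthful payoff $0, deviation payoff −$29 → loss $29.
$2070: truthful payoff $0, deviation payoff −$27 → loss $27.
$697: outcomes coincide → loss $0.
$2101: truthful payoff $0, deviation payoff −$58 → loss $58.
$2048: truthful payoff $0, deviation payoff −$5 → loss $5.
$1619: outcomes coincide → loss $0.
Total loss = $29 + $27 + $58 + $5 = $119.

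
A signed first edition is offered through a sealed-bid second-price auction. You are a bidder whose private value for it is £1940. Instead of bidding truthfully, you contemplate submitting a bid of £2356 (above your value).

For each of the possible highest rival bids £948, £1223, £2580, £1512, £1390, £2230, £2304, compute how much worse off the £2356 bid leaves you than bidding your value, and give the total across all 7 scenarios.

The deviation costs you only when the competing bid falls strictly between £1940 and £2356; elsewhere both bids give the same outcome.
£948: outcomes coincide → loss £0.
£1223: outcomes coincide → loss £0.
£2580: outcomes coincide → loss £0.
£1512: outcomes coincide → loss £0.
£1390: outcomes coincide → loss £0.
£2230: truthful payoff £0, deviation payoff −£290 → loss £290.
£2304: truthful payoff £0, deviation payoff −£364 → loss £364.
Total loss = £290 + £364 = £654.

£654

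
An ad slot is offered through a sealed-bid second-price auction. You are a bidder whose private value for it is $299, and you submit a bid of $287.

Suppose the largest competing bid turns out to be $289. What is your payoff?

Your bid $287 is below the highest competing bid $289, so you lose.
A losing bidder pays nothing and receives nothing: payoff = $0.

$0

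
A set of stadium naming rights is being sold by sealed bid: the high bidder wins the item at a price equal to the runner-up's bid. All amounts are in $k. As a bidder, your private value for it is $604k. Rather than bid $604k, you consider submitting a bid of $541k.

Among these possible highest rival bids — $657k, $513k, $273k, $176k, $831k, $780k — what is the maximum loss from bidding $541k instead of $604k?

$0k

$657k: same outcome either way → loss $0k.
$513k: same outcome either way → loss $0k.
$273k: same outcome either way → loss $0k.
$176k: same outcome either way → loss $0k.
$831k: same outcome either way → loss $0k.
$780k: same outcome either way → loss $0k.
Maximum loss: $0k.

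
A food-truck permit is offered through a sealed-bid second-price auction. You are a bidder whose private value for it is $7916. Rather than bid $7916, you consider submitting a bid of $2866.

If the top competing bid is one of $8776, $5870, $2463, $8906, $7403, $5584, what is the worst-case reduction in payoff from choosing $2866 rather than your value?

$2332

$8776: same outcome either way → loss $0.
$5870: truthful gives $2046, deviation gives $0 → loss $2046.
$2463: same outcome either way → loss $0.
$8906: same outcome either way → loss $0.
$7403: truthful gives $513, deviation gives $0 → loss $513.
$5584: truthful gives $2332, deviation gives $0 → loss $2332.
Maximum loss: $2332.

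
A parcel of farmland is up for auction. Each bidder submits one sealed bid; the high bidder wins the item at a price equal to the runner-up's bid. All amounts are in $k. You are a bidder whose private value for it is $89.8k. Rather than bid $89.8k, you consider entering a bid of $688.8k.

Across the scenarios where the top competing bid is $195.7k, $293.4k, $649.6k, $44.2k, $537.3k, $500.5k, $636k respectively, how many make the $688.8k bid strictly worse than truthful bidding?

The deviation hurts exactly when the highest competing bid lies strictly between $89.8k and $688.8k — overbidding then wins at a price above your value.
$195.7k: inside the interval → strictly worse (loss $105.9k).
$293.4k: inside the interval → strictly worse (loss $203.6k).
$649.6k: inside the interval → strictly worse (loss $559.8k).
$44.2k: below both → same outcome either way.
$537.3k: inside the interval → strictly worse (loss $447.5k).
$500.5k: inside the interval → strictly worse (loss $410.7k).
$636k: inside the interval → strictly worse (loss $546.2k).
Count: 6.

6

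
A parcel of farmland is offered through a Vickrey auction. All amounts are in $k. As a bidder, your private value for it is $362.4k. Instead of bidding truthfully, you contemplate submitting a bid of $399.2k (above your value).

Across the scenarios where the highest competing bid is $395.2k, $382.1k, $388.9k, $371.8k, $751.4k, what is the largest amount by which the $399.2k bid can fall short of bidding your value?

$395.2k: truthful gives $0k, deviation gives −$32.8k → loss $32.8k.
$382.1k: truthful gives $0k, deviation gives −$19.7k → loss $19.7k.
$388.9k: truthful gives $0k, deviation gives −$26.5k → loss $26.5k.
$371.8k: truthful gives $0k, deviation gives −$9.4k → loss $9.4k.
$751.4k: same outcome either way → loss $0k.
Maximum loss: $32.8k.

$32.8k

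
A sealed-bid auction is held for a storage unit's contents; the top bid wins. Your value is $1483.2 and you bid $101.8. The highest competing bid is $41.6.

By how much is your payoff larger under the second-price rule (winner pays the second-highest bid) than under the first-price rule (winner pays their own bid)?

$60.2

You have the highest bid, so you win under either rule.
Second-price: pay $41.6 → payoff $1441.6.
First-price: pay your own bid $101.8 → payoff $1381.4.
Difference = $1441.6 − ($1381.4) = $60.2.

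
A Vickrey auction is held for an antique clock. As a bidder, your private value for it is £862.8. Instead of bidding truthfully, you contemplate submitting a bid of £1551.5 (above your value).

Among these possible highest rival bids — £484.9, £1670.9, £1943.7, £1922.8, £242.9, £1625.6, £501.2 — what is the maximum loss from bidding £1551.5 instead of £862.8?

£484.9: same outcome either way → loss £0.
£1670.9: same outcome either way → loss £0.
£1943.7: same outcome either way → loss £0.
£1922.8: same outcome either way → loss £0.
£242.9: same outcome either way → loss £0.
£1625.6: same outcome either way → loss £0.
£501.2: same outcome either way → loss £0.
Maximum loss: £0.

£0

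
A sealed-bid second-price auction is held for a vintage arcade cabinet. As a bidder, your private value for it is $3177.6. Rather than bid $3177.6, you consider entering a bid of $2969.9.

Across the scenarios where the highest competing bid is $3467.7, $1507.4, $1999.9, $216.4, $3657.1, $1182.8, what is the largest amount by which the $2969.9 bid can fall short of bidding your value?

$0

$3467.7: same outcome either way → loss $0.
$1507.4: same outcome either way → loss $0.
$1999.9: same outcome either way → loss $0.
$216.4: same outcome either way → loss $0.
$3657.1: same outcome either way → loss $0.
$1182.8: same outcome either way → loss $0.
Maximum loss: $0.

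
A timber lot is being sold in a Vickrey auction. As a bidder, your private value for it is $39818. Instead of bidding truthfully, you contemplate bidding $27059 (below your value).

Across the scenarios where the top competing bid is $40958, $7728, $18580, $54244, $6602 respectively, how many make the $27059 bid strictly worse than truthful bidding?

0

The deviation hurts exactly when the highest competing bid lies strictly between $27059 and $39818 — underbidding then forfeits a profitable win.
$40958: above both → same outcome either way.
$7728: below both → same outcome either way.
$18580: below both → same outcome either way.
$54244: above both → same outcome either way.
$6602: below both → same outcome either way.
Count: 0.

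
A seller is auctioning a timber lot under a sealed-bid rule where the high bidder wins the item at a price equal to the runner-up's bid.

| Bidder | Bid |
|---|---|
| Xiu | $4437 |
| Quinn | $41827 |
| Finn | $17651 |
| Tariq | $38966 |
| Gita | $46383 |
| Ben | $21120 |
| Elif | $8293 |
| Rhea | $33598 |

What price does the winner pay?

$41827

Highest bid: Gita at $46383, so Gita wins.
Second-highest bid: Quinn at $41827 — that is the price the winner pays.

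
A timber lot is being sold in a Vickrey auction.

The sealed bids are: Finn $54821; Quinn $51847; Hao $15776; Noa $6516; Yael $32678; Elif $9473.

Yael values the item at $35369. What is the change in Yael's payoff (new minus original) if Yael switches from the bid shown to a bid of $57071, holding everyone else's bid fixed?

The highest bid among the other bidders is $54821; Yael's bid doesn't change that.
Original bid $32678: Yael is not highest (top rival bid is $54821); payoff $0.
Alternative bid $57071: Yael is highest, pays the top rival bid $54821; payoff $35369 − $54821 = −$19452.
Change in payoff = −$19452 − ($0) = −$19452.

−$19452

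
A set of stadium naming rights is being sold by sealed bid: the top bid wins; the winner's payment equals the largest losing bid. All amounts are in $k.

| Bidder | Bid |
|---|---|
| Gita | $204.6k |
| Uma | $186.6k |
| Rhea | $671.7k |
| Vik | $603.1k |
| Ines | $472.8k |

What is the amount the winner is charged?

Highest bid: Rhea at $671.7k, so Rhea wins.
Second-highest bid: Vik at $603.1k — that is the price the winner pays.

$603.1k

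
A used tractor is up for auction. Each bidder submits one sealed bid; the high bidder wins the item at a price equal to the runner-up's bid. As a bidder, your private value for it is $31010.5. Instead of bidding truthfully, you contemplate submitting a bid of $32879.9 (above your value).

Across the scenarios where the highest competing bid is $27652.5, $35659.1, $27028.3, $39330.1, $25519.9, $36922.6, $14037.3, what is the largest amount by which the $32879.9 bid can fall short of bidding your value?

$27652.5: same outcome either way → loss $0.
$35659.1: same outcome either way → loss $0.
$27028.3: same outcome either way → loss $0.
$39330.1: same outcome either way → loss $0.
$25519.9: same outcome either way → loss $0.
$36922.6: same outcome either way → loss $0.
$14037.3: same outcome either way → loss $0.
Maximum loss: $0.

$0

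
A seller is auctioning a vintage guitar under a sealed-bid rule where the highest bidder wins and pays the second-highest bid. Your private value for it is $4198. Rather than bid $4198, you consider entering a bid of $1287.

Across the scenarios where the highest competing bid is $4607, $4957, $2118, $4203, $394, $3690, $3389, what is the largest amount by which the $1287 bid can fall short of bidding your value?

$4607: same outcome either way → loss $0.
$4957: same outcome either way → loss $0.
$2118: truthful gives $2080, deviation gives $0 → loss $2080.
$4203: same outcome either way → loss $0.
$394: same outcome either way → loss $0.
$3690: truthful gives $508, deviation gives $0 → loss $508.
$3389: truthful gives $809, deviation gives $0 → loss $809.
Maximum loss: $2080.

$2080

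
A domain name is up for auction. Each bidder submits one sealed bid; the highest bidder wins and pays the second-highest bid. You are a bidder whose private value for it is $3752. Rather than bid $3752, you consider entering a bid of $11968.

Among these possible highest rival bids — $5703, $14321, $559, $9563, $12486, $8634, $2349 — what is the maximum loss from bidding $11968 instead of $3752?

$5703: truthful gives $0, deviation gives −$1951 → loss $1951.
$14321: same outcome either way → loss $0.
$559: same outcome either way → loss $0.
$9563: truthful gives $0, deviation gives −$5811 → loss $5811.
$12486: same outcome either way → loss $0.
$8634: truthful gives $0, deviation gives −$4882 → loss $4882.
$2349: same outcome either way → loss $0.
Maximum loss: $5811.

$5811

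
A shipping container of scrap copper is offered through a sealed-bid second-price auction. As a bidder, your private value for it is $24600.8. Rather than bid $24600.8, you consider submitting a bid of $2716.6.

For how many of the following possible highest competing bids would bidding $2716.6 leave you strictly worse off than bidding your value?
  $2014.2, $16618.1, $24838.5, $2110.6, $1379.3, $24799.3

1

The deviation hurts exactly when the highest competing bid lies strictly between $2716.6 and $24600.8 — underbidding then forfeits a profitable win.
$2014.2: below both → same outcome either way.
$16618.1: inside the interval → strictly worse (loss $7982.7).
$24838.5: above both → same outcome either way.
$2110.6: below both → same outcome either way.
$1379.3: below both → same outcome either way.
$24799.3: above both → same outcome either way.
Count: 1.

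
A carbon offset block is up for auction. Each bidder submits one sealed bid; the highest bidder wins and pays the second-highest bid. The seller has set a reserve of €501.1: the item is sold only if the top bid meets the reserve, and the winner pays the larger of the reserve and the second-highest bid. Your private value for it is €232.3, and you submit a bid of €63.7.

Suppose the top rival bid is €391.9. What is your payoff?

€0

Your bid €63.7 is below the highest competing bid €391.9, so you lose. Payoff €0.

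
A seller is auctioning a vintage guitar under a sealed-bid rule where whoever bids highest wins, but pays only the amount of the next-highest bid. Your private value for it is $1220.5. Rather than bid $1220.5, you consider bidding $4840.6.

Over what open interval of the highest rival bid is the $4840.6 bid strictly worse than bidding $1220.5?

If the competing bid is below $1220.5, both bids win at the same price — no difference.
If it is above $4840.6, both bids lose — no difference.
If it lies strictly between $1220.5 and $4840.6, bidding your value loses (payoff 0) while bidding $4840.6 wins at a price above your value (payoff negative).
So the deviation strictly hurts on the open interval ($1220.5, $4840.6).

($1220.5, $4840.6)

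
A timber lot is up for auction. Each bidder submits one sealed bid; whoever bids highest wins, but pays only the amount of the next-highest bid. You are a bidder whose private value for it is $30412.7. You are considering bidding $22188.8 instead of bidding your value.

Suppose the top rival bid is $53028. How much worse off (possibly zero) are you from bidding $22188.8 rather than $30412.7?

$0

Bidding your value $30412.7: you lose (since $30412.7 < $53028). Payoff $0.
Bidding $22188.8: you lose. Payoff $0.
Difference = $0 − $0 = $0; both bids lead to the same outcome because the competing bid is above both your value and your alternative bid.
Because the price is fixed by the runner-up's bid, deviating from your value can only change a good outcome into a bad one — never the reverse.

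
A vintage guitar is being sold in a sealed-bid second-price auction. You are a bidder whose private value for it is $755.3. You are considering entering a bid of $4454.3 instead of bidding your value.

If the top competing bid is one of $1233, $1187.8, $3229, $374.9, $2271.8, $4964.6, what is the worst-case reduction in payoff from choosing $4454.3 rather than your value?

$2473.7

$1233: truthful gives $0, deviation gives −$477.7 → loss $477.7.
$1187.8: truthful gives $0, deviation gives −$432.5 → loss $432.5.
$3229: truthful gives $0, deviation gives −$2473.7 → loss $2473.7.
$374.9: same outcome either way → loss $0.
$2271.8: truthful gives $0, deviation gives −$1516.5 → loss $1516.5.
$4964.6: same outcome either way → loss $0.
Maximum loss: $2473.7.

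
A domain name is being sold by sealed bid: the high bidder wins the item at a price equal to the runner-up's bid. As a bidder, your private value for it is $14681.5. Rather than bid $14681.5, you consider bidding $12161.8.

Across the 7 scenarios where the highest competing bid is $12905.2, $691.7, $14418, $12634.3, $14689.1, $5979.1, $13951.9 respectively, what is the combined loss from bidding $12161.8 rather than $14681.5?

$4816.6

The deviation costs you only when the competing bid falls strictly between $12161.8 and $14681.5; elsewhere both bids give the same outcome.
$12905.2: truthful payoff $1776.3, deviation payoff $0 → loss $1776.3.
$691.7: outcomes coincide → loss $0.
$14418: truthful payoff $263.5, deviation payoff $0 → loss $263.5.
$12634.3: truthful payoff $2047.2, deviation payoff $0 → loss $2047.2.
$14689.1: outcomes coincide → loss $0.
$5979.1: outcomes coincide → loss $0.
$13951.9: truthful payoff $729.6, deviation payoff $0 → loss $729.6.
Total loss = $1776.3 + $263.5 + $2047.2 + $729.6 = $4816.6.
In a second-price auction your bid sets only whether you win, not what you pay, so bidding your true value is weakly dominant.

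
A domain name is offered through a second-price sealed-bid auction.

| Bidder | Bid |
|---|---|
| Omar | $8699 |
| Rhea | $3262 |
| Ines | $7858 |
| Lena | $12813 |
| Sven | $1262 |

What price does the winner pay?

Highest bid: Lena at $12813, so Lena wins.
Second-highest bid: Omar at $8699 — that is the price the winner pays.

$8699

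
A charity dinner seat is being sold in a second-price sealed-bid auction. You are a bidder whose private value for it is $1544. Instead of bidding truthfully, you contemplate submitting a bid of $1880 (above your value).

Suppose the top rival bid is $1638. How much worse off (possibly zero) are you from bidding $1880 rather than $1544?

Bidding your value $1544: you lose (since $1544 < $1638). Payoff $0.
Bidding $1880: you win and pay $1638. Payoff $1544 − $1638 = −$94.
The competing bid $1638 lies between your value and your inflated bid, so overbidding wins an item priced above your value.
Loss from deviating = $0 − (−$94) = $94.

$94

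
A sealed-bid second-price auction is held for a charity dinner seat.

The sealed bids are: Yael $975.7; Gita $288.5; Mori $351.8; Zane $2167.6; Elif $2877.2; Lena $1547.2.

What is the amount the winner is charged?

Highest bid: Elif at $2877.2, so Elif wins.
Second-highest bid: Zane at $2167.6 — that is the price the winner pays.

$2167.6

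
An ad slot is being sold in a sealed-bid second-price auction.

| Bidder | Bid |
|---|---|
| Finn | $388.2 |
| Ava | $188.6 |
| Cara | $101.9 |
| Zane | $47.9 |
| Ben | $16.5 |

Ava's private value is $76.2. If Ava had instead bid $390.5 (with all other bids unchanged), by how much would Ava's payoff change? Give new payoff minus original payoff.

−$312

The highest bid among the other bidders is $388.2; Ava's bid doesn't change that.
Original bid $188.6: Ava is not highest (top rival bid is $388.2); payoff $0.
Alternative bid $390.5: Ava is highest, pays the top rival bid $388.2; payoff $76.2 − $388.2 = −$312.
Change in payoff = −$312 − ($0) = −$312.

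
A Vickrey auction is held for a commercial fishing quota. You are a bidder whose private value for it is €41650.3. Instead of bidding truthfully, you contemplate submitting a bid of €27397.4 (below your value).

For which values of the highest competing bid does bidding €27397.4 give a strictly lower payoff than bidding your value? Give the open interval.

If the competing bid is below €27397.4, both bids win at the same price — no difference.
If it is above €41650.3, both bids lose — no difference.
If it lies strictly between €27397.4 and €41650.3, bidding your value wins at a price below your value (positive payoff) while bidding €27397.4 loses (payoff 0).
So the deviation strictly hurts on the open interval (€27397.4, €41650.3).

(€27397.4, €41650.3)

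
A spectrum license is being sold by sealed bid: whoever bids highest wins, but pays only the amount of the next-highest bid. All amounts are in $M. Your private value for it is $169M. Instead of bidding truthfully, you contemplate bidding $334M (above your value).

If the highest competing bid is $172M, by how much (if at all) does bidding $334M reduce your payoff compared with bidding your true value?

$3M

Bidding your value $169M: you lose (since $169M < $172M). Payoff $0M.
Bidding $334M: you win and pay $172M. Payoff $169M − $172M = −$3M.
The competing bid $172M lies between your value and your inflated bid, so overbidding wins an item priced above your value.
Loss from deviating = $0M − (−$3M) = $3M.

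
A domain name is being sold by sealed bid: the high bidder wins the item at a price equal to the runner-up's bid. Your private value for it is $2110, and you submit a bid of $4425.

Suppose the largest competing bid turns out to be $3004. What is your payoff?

Your bid $4425 exceeds the highest competing bid $3004, so you win.
In a second-price auction the winner pays the second-highest bid, $3004.
Payoff = value − price = $2110 − $3004 = −$894.

−$894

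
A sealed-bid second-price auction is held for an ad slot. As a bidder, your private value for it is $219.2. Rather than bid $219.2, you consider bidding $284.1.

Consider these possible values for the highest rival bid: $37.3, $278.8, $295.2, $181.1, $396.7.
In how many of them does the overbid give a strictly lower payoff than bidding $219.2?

1

The deviation hurts exactly when the highest competing bid lies strictly between $219.2 and $284.1 — overbidding then wins at a price above your value.
$37.3: below both → same outcome either way.
$278.8: inside the interval → strictly worse (loss $59.6).
$295.2: above both → same outcome either way.
$181.1: below both → same outcome either way.
$396.7: above both → same outcome either way.
Count: 1.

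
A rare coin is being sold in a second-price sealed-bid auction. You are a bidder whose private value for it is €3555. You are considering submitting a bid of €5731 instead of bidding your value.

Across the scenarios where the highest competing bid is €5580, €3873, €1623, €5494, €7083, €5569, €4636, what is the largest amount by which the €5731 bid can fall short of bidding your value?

€2025

€5580: truthful gives €0, deviation gives −€2025 → loss €2025.
€3873: truthful gives €0, deviation gives −€318 → loss €318.
€1623: same outcome either way → loss €0.
€5494: truthful gives €0, deviation gives −€1939 → loss €1939.
€7083: same outcome either way → loss €0.
€5569: truthful gives €0, deviation gives −€2014 → loss €2014.
€4636: truthful gives €0, deviation gives −€1081 → loss €1081.
Maximum loss: €2025.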